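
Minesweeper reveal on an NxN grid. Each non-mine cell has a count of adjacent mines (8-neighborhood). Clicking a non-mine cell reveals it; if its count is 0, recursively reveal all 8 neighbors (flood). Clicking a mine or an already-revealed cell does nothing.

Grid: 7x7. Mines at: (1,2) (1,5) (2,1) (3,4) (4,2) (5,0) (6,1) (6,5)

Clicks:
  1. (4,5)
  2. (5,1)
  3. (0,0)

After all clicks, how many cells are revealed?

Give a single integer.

Answer: 6

Derivation:
Click 1 (4,5) count=1: revealed 1 new [(4,5)] -> total=1
Click 2 (5,1) count=3: revealed 1 new [(5,1)] -> total=2
Click 3 (0,0) count=0: revealed 4 new [(0,0) (0,1) (1,0) (1,1)] -> total=6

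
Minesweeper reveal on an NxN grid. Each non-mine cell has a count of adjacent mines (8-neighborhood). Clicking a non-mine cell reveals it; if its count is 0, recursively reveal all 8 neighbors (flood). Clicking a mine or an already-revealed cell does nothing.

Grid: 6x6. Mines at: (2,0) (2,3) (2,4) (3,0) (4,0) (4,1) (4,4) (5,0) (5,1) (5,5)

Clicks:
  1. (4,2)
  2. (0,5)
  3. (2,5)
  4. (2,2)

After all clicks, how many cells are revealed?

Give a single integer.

Answer: 15

Derivation:
Click 1 (4,2) count=2: revealed 1 new [(4,2)] -> total=1
Click 2 (0,5) count=0: revealed 12 new [(0,0) (0,1) (0,2) (0,3) (0,4) (0,5) (1,0) (1,1) (1,2) (1,3) (1,4) (1,5)] -> total=13
Click 3 (2,5) count=1: revealed 1 new [(2,5)] -> total=14
Click 4 (2,2) count=1: revealed 1 new [(2,2)] -> total=15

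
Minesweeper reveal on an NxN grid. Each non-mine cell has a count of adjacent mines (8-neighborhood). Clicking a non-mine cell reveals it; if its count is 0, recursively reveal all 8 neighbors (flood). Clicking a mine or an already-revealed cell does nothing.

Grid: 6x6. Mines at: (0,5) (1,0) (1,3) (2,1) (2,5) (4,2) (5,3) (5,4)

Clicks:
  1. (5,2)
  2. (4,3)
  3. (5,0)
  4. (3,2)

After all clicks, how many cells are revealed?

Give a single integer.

Answer: 9

Derivation:
Click 1 (5,2) count=2: revealed 1 new [(5,2)] -> total=1
Click 2 (4,3) count=3: revealed 1 new [(4,3)] -> total=2
Click 3 (5,0) count=0: revealed 6 new [(3,0) (3,1) (4,0) (4,1) (5,0) (5,1)] -> total=8
Click 4 (3,2) count=2: revealed 1 new [(3,2)] -> total=9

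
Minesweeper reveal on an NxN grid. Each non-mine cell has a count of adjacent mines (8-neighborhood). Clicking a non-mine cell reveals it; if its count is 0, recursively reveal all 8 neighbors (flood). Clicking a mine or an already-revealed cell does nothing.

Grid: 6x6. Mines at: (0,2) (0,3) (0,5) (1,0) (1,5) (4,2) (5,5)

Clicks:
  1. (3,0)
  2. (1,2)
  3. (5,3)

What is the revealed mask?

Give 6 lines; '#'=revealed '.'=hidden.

Click 1 (3,0) count=0: revealed 8 new [(2,0) (2,1) (3,0) (3,1) (4,0) (4,1) (5,0) (5,1)] -> total=8
Click 2 (1,2) count=2: revealed 1 new [(1,2)] -> total=9
Click 3 (5,3) count=1: revealed 1 new [(5,3)] -> total=10

Answer: ......
..#...
##....
##....
##....
##.#..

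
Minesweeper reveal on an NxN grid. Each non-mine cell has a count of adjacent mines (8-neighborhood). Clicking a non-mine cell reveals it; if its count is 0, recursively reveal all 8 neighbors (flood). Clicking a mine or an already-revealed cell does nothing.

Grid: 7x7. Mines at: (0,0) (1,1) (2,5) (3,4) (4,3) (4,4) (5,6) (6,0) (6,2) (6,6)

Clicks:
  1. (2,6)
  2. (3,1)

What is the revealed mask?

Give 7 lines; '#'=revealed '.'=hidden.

Answer: .......
.......
###...#
###....
###....
###....
.......

Derivation:
Click 1 (2,6) count=1: revealed 1 new [(2,6)] -> total=1
Click 2 (3,1) count=0: revealed 12 new [(2,0) (2,1) (2,2) (3,0) (3,1) (3,2) (4,0) (4,1) (4,2) (5,0) (5,1) (5,2)] -> total=13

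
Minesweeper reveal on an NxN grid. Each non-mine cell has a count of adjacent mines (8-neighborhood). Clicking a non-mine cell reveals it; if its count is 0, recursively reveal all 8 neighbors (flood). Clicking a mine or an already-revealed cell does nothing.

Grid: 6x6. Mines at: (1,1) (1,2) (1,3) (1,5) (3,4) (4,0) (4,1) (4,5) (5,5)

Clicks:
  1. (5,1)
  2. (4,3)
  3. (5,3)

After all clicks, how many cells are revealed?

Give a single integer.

Click 1 (5,1) count=2: revealed 1 new [(5,1)] -> total=1
Click 2 (4,3) count=1: revealed 1 new [(4,3)] -> total=2
Click 3 (5,3) count=0: revealed 5 new [(4,2) (4,4) (5,2) (5,3) (5,4)] -> total=7

Answer: 7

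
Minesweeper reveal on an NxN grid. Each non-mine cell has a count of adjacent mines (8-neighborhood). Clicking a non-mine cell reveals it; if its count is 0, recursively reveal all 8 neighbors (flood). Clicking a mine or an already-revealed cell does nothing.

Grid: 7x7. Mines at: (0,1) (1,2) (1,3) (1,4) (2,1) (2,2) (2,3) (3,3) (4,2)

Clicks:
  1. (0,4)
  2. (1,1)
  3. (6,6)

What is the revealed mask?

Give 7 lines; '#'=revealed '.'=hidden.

Click 1 (0,4) count=2: revealed 1 new [(0,4)] -> total=1
Click 2 (1,1) count=4: revealed 1 new [(1,1)] -> total=2
Click 3 (6,6) count=0: revealed 32 new [(0,5) (0,6) (1,5) (1,6) (2,4) (2,5) (2,6) (3,0) (3,1) (3,4) (3,5) (3,6) (4,0) (4,1) (4,3) (4,4) (4,5) (4,6) (5,0) (5,1) (5,2) (5,3) (5,4) (5,5) (5,6) (6,0) (6,1) (6,2) (6,3) (6,4) (6,5) (6,6)] -> total=34

Answer: ....###
.#...##
....###
##..###
##.####
#######
#######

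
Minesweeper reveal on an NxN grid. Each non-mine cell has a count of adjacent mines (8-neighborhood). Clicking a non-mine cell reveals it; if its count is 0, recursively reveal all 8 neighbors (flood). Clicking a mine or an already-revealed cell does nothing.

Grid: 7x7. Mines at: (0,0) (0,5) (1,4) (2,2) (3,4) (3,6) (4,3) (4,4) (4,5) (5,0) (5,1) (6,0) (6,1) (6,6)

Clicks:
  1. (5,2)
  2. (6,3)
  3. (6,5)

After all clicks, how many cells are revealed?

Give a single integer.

Click 1 (5,2) count=3: revealed 1 new [(5,2)] -> total=1
Click 2 (6,3) count=0: revealed 7 new [(5,3) (5,4) (5,5) (6,2) (6,3) (6,4) (6,5)] -> total=8
Click 3 (6,5) count=1: revealed 0 new [(none)] -> total=8

Answer: 8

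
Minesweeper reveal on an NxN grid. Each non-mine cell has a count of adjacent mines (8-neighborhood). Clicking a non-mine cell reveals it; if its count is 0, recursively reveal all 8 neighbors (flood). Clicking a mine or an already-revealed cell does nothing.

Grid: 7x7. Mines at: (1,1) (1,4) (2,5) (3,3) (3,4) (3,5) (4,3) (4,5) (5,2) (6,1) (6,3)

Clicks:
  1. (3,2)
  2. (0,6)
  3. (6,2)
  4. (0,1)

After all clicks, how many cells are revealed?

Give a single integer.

Click 1 (3,2) count=2: revealed 1 new [(3,2)] -> total=1
Click 2 (0,6) count=0: revealed 4 new [(0,5) (0,6) (1,5) (1,6)] -> total=5
Click 3 (6,2) count=3: revealed 1 new [(6,2)] -> total=6
Click 4 (0,1) count=1: revealed 1 new [(0,1)] -> total=7

Answer: 7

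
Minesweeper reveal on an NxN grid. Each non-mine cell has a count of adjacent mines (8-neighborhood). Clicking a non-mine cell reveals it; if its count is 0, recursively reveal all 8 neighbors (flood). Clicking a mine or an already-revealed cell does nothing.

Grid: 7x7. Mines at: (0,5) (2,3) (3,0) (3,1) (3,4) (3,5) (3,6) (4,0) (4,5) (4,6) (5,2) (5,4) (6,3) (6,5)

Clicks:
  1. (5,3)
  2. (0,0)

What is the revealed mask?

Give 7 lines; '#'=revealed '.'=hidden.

Click 1 (5,3) count=3: revealed 1 new [(5,3)] -> total=1
Click 2 (0,0) count=0: revealed 13 new [(0,0) (0,1) (0,2) (0,3) (0,4) (1,0) (1,1) (1,2) (1,3) (1,4) (2,0) (2,1) (2,2)] -> total=14

Answer: #####..
#####..
###....
.......
.......
...#...
.......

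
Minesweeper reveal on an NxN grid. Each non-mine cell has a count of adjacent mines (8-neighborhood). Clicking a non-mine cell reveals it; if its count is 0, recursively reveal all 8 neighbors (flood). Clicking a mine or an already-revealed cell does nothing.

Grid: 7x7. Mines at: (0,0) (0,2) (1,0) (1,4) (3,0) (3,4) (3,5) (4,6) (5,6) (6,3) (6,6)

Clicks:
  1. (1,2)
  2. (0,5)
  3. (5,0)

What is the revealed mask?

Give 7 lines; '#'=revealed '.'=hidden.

Click 1 (1,2) count=1: revealed 1 new [(1,2)] -> total=1
Click 2 (0,5) count=1: revealed 1 new [(0,5)] -> total=2
Click 3 (5,0) count=0: revealed 19 new [(1,1) (1,3) (2,1) (2,2) (2,3) (3,1) (3,2) (3,3) (4,0) (4,1) (4,2) (4,3) (5,0) (5,1) (5,2) (5,3) (6,0) (6,1) (6,2)] -> total=21

Answer: .....#.
.###...
.###...
.###...
####...
####...
###....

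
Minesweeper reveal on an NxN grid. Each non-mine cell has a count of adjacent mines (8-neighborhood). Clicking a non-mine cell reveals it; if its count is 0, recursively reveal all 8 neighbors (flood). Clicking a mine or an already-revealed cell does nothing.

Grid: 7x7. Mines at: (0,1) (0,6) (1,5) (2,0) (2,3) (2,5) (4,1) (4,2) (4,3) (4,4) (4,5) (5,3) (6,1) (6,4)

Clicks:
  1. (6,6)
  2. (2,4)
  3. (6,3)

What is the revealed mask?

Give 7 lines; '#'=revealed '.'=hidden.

Answer: .......
.......
....#..
.......
.......
.....##
...#.##

Derivation:
Click 1 (6,6) count=0: revealed 4 new [(5,5) (5,6) (6,5) (6,6)] -> total=4
Click 2 (2,4) count=3: revealed 1 new [(2,4)] -> total=5
Click 3 (6,3) count=2: revealed 1 new [(6,3)] -> total=6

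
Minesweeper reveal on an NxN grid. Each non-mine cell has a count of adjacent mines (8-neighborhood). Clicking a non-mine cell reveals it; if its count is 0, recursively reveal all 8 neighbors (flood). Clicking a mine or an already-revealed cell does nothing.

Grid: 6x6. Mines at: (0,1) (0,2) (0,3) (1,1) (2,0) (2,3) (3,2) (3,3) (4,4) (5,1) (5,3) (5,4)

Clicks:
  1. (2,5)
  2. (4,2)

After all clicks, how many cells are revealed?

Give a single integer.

Click 1 (2,5) count=0: revealed 8 new [(0,4) (0,5) (1,4) (1,5) (2,4) (2,5) (3,4) (3,5)] -> total=8
Click 2 (4,2) count=4: revealed 1 new [(4,2)] -> total=9

Answer: 9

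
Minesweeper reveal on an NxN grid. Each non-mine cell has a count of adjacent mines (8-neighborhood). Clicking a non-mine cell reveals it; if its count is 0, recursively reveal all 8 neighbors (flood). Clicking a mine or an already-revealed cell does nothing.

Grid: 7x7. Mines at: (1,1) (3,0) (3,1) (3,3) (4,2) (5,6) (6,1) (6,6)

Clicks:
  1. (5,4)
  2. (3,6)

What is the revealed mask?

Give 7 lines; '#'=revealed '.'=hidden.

Answer: ..#####
..#####
..#####
....###
...####
..####.
..####.

Derivation:
Click 1 (5,4) count=0: revealed 11 new [(4,3) (4,4) (4,5) (5,2) (5,3) (5,4) (5,5) (6,2) (6,3) (6,4) (6,5)] -> total=11
Click 2 (3,6) count=0: revealed 19 new [(0,2) (0,3) (0,4) (0,5) (0,6) (1,2) (1,3) (1,4) (1,5) (1,6) (2,2) (2,3) (2,4) (2,5) (2,6) (3,4) (3,5) (3,6) (4,6)] -> total=30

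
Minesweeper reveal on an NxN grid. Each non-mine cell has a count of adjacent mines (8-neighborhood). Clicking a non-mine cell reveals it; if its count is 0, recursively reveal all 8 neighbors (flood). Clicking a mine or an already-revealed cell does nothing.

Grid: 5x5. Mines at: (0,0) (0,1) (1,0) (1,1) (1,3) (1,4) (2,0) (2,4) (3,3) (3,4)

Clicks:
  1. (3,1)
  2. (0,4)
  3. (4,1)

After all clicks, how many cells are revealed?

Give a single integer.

Click 1 (3,1) count=1: revealed 1 new [(3,1)] -> total=1
Click 2 (0,4) count=2: revealed 1 new [(0,4)] -> total=2
Click 3 (4,1) count=0: revealed 5 new [(3,0) (3,2) (4,0) (4,1) (4,2)] -> total=7

Answer: 7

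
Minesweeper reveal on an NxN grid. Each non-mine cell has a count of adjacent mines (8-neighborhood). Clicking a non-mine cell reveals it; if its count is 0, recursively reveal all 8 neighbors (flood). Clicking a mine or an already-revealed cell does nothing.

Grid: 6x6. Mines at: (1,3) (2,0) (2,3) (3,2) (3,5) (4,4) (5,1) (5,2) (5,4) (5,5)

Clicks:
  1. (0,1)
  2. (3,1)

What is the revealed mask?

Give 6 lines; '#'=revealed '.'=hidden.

Click 1 (0,1) count=0: revealed 6 new [(0,0) (0,1) (0,2) (1,0) (1,1) (1,2)] -> total=6
Click 2 (3,1) count=2: revealed 1 new [(3,1)] -> total=7

Answer: ###...
###...
......
.#....
......
......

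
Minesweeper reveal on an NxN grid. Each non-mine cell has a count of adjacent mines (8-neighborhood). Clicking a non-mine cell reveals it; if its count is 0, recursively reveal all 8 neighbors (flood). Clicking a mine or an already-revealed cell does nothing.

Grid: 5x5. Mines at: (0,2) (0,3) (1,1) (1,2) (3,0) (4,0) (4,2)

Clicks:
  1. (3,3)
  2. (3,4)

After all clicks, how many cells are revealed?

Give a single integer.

Answer: 8

Derivation:
Click 1 (3,3) count=1: revealed 1 new [(3,3)] -> total=1
Click 2 (3,4) count=0: revealed 7 new [(1,3) (1,4) (2,3) (2,4) (3,4) (4,3) (4,4)] -> total=8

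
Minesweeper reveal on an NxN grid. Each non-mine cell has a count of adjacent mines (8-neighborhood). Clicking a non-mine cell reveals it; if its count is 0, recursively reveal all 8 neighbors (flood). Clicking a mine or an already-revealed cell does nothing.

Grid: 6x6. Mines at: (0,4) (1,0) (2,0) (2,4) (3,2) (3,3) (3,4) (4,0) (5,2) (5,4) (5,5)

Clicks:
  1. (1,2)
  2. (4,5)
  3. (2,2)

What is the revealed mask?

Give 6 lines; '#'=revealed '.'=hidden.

Click 1 (1,2) count=0: revealed 9 new [(0,1) (0,2) (0,3) (1,1) (1,2) (1,3) (2,1) (2,2) (2,3)] -> total=9
Click 2 (4,5) count=3: revealed 1 new [(4,5)] -> total=10
Click 3 (2,2) count=2: revealed 0 new [(none)] -> total=10

Answer: .###..
.###..
.###..
......
.....#
......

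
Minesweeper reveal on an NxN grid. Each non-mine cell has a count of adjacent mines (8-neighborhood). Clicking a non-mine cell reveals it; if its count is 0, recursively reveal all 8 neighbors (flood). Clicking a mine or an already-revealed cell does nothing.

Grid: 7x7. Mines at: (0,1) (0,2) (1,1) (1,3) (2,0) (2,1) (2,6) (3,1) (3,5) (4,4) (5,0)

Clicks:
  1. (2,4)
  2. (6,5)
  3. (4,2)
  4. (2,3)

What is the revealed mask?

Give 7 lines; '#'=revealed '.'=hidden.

Answer: .......
.......
...##..
.......
.###.##
.######
.######

Derivation:
Click 1 (2,4) count=2: revealed 1 new [(2,4)] -> total=1
Click 2 (6,5) count=0: revealed 17 new [(4,1) (4,2) (4,3) (4,5) (4,6) (5,1) (5,2) (5,3) (5,4) (5,5) (5,6) (6,1) (6,2) (6,3) (6,4) (6,5) (6,6)] -> total=18
Click 3 (4,2) count=1: revealed 0 new [(none)] -> total=18
Click 4 (2,3) count=1: revealed 1 new [(2,3)] -> total=19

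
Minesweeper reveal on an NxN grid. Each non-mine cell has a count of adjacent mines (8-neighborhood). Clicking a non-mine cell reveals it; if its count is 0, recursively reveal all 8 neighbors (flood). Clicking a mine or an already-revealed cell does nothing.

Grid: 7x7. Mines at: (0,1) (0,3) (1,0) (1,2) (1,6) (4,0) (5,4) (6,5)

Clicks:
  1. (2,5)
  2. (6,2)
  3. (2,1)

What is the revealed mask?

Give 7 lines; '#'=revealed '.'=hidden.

Answer: .......
...###.
.######
.######
.######
####.##
####...

Derivation:
Click 1 (2,5) count=1: revealed 1 new [(2,5)] -> total=1
Click 2 (6,2) count=0: revealed 30 new [(1,3) (1,4) (1,5) (2,1) (2,2) (2,3) (2,4) (2,6) (3,1) (3,2) (3,3) (3,4) (3,5) (3,6) (4,1) (4,2) (4,3) (4,4) (4,5) (4,6) (5,0) (5,1) (5,2) (5,3) (5,5) (5,6) (6,0) (6,1) (6,2) (6,3)] -> total=31
Click 3 (2,1) count=2: revealed 0 new [(none)] -> total=31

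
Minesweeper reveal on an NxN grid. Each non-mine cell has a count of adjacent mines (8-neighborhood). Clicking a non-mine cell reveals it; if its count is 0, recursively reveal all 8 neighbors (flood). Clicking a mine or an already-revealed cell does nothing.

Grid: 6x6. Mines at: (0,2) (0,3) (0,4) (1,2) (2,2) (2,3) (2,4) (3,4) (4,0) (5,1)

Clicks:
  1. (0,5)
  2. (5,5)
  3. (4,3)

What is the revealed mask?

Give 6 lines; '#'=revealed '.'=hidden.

Answer: .....#
......
......
......
..####
..####

Derivation:
Click 1 (0,5) count=1: revealed 1 new [(0,5)] -> total=1
Click 2 (5,5) count=0: revealed 8 new [(4,2) (4,3) (4,4) (4,5) (5,2) (5,3) (5,4) (5,5)] -> total=9
Click 3 (4,3) count=1: revealed 0 new [(none)] -> total=9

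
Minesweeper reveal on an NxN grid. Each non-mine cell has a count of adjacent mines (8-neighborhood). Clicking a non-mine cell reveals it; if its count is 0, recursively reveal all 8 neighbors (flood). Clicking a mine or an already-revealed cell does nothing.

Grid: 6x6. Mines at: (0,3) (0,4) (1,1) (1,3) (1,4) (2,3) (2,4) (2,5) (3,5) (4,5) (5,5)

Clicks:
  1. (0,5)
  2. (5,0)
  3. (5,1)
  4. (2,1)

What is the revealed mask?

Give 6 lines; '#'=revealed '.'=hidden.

Click 1 (0,5) count=2: revealed 1 new [(0,5)] -> total=1
Click 2 (5,0) count=0: revealed 18 new [(2,0) (2,1) (2,2) (3,0) (3,1) (3,2) (3,3) (3,4) (4,0) (4,1) (4,2) (4,3) (4,4) (5,0) (5,1) (5,2) (5,3) (5,4)] -> total=19
Click 3 (5,1) count=0: revealed 0 new [(none)] -> total=19
Click 4 (2,1) count=1: revealed 0 new [(none)] -> total=19

Answer: .....#
......
###...
#####.
#####.
#####.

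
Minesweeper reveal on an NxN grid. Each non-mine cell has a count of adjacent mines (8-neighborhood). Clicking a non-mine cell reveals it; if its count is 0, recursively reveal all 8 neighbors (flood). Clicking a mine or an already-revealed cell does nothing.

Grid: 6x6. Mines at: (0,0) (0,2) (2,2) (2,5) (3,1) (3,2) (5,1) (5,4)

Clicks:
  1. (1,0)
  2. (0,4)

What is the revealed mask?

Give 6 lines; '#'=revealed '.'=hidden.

Answer: ...###
#..###
......
......
......
......

Derivation:
Click 1 (1,0) count=1: revealed 1 new [(1,0)] -> total=1
Click 2 (0,4) count=0: revealed 6 new [(0,3) (0,4) (0,5) (1,3) (1,4) (1,5)] -> total=7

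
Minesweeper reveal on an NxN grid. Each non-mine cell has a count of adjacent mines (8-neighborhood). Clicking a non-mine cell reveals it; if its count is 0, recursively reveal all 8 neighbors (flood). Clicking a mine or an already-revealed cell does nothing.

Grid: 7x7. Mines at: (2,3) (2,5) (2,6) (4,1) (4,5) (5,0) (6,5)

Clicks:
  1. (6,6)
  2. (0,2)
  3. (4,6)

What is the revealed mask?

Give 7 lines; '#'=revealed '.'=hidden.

Answer: #######
#######
###....
###....
......#
.......
......#

Derivation:
Click 1 (6,6) count=1: revealed 1 new [(6,6)] -> total=1
Click 2 (0,2) count=0: revealed 20 new [(0,0) (0,1) (0,2) (0,3) (0,4) (0,5) (0,6) (1,0) (1,1) (1,2) (1,3) (1,4) (1,5) (1,6) (2,0) (2,1) (2,2) (3,0) (3,1) (3,2)] -> total=21
Click 3 (4,6) count=1: revealed 1 new [(4,6)] -> total=22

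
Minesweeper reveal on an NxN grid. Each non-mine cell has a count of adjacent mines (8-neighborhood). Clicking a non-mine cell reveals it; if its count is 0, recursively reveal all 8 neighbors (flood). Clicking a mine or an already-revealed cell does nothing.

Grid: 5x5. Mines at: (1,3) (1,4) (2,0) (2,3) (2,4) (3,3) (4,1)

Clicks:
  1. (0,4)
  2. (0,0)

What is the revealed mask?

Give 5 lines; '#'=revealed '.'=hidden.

Answer: ###.#
###..
.....
.....
.....

Derivation:
Click 1 (0,4) count=2: revealed 1 new [(0,4)] -> total=1
Click 2 (0,0) count=0: revealed 6 new [(0,0) (0,1) (0,2) (1,0) (1,1) (1,2)] -> total=7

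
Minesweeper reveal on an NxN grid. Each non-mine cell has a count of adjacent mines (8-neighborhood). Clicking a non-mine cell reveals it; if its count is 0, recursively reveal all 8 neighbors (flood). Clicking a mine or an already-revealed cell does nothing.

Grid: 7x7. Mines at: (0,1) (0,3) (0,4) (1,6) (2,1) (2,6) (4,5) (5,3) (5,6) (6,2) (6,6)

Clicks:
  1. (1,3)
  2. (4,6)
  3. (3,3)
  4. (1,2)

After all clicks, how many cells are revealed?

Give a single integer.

Click 1 (1,3) count=2: revealed 1 new [(1,3)] -> total=1
Click 2 (4,6) count=2: revealed 1 new [(4,6)] -> total=2
Click 3 (3,3) count=0: revealed 14 new [(1,2) (1,4) (1,5) (2,2) (2,3) (2,4) (2,5) (3,2) (3,3) (3,4) (3,5) (4,2) (4,3) (4,4)] -> total=16
Click 4 (1,2) count=3: revealed 0 new [(none)] -> total=16

Answer: 16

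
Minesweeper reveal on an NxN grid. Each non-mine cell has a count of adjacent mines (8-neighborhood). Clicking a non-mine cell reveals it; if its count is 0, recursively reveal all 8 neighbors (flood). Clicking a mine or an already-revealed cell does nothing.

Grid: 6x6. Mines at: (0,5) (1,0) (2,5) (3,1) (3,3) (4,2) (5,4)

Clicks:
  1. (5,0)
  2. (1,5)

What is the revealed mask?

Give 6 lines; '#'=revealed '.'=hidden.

Answer: ......
.....#
......
......
##....
##....

Derivation:
Click 1 (5,0) count=0: revealed 4 new [(4,0) (4,1) (5,0) (5,1)] -> total=4
Click 2 (1,5) count=2: revealed 1 new [(1,5)] -> total=5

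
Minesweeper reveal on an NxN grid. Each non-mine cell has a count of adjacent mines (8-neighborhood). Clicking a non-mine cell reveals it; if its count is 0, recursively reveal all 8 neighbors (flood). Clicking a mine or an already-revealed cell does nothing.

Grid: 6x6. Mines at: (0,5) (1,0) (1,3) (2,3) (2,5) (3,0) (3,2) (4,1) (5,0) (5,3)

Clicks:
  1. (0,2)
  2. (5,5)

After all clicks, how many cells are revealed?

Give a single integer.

Click 1 (0,2) count=1: revealed 1 new [(0,2)] -> total=1
Click 2 (5,5) count=0: revealed 6 new [(3,4) (3,5) (4,4) (4,5) (5,4) (5,5)] -> total=7

Answer: 7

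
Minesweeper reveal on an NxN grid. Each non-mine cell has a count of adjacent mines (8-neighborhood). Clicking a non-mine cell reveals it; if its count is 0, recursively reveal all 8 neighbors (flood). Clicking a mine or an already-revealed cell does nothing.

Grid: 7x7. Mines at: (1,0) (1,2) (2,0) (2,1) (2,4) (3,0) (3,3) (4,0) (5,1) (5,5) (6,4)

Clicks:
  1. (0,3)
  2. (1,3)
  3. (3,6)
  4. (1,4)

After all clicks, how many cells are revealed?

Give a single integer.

Click 1 (0,3) count=1: revealed 1 new [(0,3)] -> total=1
Click 2 (1,3) count=2: revealed 1 new [(1,3)] -> total=2
Click 3 (3,6) count=0: revealed 12 new [(0,4) (0,5) (0,6) (1,4) (1,5) (1,6) (2,5) (2,6) (3,5) (3,6) (4,5) (4,6)] -> total=14
Click 4 (1,4) count=1: revealed 0 new [(none)] -> total=14

Answer: 14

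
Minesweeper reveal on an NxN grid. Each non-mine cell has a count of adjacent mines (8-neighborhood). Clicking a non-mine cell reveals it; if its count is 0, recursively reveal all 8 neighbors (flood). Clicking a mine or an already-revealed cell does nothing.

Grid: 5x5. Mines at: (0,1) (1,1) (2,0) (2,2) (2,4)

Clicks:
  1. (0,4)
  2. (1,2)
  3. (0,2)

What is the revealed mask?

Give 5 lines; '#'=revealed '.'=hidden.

Answer: ..###
..###
.....
.....
.....

Derivation:
Click 1 (0,4) count=0: revealed 6 new [(0,2) (0,3) (0,4) (1,2) (1,3) (1,4)] -> total=6
Click 2 (1,2) count=3: revealed 0 new [(none)] -> total=6
Click 3 (0,2) count=2: revealed 0 new [(none)] -> total=6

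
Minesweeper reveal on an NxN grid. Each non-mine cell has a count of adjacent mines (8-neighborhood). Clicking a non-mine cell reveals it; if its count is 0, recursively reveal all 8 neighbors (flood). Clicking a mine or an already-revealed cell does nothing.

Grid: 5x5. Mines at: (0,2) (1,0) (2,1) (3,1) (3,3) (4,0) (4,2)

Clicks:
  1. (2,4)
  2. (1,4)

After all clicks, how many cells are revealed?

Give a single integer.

Answer: 6

Derivation:
Click 1 (2,4) count=1: revealed 1 new [(2,4)] -> total=1
Click 2 (1,4) count=0: revealed 5 new [(0,3) (0,4) (1,3) (1,4) (2,3)] -> total=6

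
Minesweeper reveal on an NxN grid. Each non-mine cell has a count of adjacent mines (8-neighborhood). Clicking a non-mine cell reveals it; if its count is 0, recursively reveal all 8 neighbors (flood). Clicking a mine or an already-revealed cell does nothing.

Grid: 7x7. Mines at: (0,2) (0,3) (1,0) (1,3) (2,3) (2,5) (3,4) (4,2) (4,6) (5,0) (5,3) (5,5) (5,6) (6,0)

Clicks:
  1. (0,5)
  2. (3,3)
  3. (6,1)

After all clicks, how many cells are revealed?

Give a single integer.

Answer: 8

Derivation:
Click 1 (0,5) count=0: revealed 6 new [(0,4) (0,5) (0,6) (1,4) (1,5) (1,6)] -> total=6
Click 2 (3,3) count=3: revealed 1 new [(3,3)] -> total=7
Click 3 (6,1) count=2: revealed 1 new [(6,1)] -> total=8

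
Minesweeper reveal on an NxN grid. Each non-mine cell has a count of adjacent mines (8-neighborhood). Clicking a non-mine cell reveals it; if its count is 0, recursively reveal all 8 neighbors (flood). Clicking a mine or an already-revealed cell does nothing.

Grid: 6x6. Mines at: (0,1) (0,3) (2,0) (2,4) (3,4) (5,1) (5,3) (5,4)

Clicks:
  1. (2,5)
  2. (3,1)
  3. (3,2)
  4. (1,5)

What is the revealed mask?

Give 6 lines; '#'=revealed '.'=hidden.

Click 1 (2,5) count=2: revealed 1 new [(2,5)] -> total=1
Click 2 (3,1) count=1: revealed 1 new [(3,1)] -> total=2
Click 3 (3,2) count=0: revealed 11 new [(1,1) (1,2) (1,3) (2,1) (2,2) (2,3) (3,2) (3,3) (4,1) (4,2) (4,3)] -> total=13
Click 4 (1,5) count=1: revealed 1 new [(1,5)] -> total=14

Answer: ......
.###.#
.###.#
.###..
.###..
......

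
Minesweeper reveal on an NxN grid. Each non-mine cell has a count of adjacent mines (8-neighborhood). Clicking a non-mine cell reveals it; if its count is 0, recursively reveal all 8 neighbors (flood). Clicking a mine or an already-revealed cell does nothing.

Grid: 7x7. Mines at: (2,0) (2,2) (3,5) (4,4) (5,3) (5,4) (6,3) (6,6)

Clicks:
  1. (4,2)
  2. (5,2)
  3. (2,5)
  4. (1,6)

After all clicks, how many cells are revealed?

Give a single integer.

Click 1 (4,2) count=1: revealed 1 new [(4,2)] -> total=1
Click 2 (5,2) count=2: revealed 1 new [(5,2)] -> total=2
Click 3 (2,5) count=1: revealed 1 new [(2,5)] -> total=3
Click 4 (1,6) count=0: revealed 17 new [(0,0) (0,1) (0,2) (0,3) (0,4) (0,5) (0,6) (1,0) (1,1) (1,2) (1,3) (1,4) (1,5) (1,6) (2,3) (2,4) (2,6)] -> total=20

Answer: 20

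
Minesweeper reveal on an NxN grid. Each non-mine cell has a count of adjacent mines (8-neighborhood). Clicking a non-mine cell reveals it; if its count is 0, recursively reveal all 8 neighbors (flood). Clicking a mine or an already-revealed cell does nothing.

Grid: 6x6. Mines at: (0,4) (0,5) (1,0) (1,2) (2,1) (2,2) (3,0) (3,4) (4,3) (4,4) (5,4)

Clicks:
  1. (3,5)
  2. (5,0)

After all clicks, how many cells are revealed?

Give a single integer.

Click 1 (3,5) count=2: revealed 1 new [(3,5)] -> total=1
Click 2 (5,0) count=0: revealed 6 new [(4,0) (4,1) (4,2) (5,0) (5,1) (5,2)] -> total=7

Answer: 7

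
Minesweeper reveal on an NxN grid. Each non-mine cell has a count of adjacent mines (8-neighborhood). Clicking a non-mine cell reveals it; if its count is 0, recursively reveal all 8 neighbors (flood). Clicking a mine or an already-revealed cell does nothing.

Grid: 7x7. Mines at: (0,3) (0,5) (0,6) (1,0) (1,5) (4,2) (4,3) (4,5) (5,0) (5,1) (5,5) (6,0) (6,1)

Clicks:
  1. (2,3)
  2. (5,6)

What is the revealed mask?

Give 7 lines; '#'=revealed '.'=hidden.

Click 1 (2,3) count=0: revealed 12 new [(1,1) (1,2) (1,3) (1,4) (2,1) (2,2) (2,3) (2,4) (3,1) (3,2) (3,3) (3,4)] -> total=12
Click 2 (5,6) count=2: revealed 1 new [(5,6)] -> total=13

Answer: .......
.####..
.####..
.####..
.......
......#
.......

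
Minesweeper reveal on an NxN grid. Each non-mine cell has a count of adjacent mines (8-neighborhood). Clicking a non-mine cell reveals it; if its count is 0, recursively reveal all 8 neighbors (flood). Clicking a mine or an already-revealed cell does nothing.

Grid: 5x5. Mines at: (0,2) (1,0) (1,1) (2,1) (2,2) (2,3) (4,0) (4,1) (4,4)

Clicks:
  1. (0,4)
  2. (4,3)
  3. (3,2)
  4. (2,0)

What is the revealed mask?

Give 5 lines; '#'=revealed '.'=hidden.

Answer: ...##
...##
#....
..#..
...#.

Derivation:
Click 1 (0,4) count=0: revealed 4 new [(0,3) (0,4) (1,3) (1,4)] -> total=4
Click 2 (4,3) count=1: revealed 1 new [(4,3)] -> total=5
Click 3 (3,2) count=4: revealed 1 new [(3,2)] -> total=6
Click 4 (2,0) count=3: revealed 1 new [(2,0)] -> total=7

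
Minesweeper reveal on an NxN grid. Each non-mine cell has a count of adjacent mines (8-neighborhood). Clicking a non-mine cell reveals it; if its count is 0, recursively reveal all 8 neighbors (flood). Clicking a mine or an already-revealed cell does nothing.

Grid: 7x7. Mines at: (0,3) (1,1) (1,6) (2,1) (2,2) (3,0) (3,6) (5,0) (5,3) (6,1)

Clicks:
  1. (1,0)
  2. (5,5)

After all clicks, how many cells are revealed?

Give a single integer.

Click 1 (1,0) count=2: revealed 1 new [(1,0)] -> total=1
Click 2 (5,5) count=0: revealed 9 new [(4,4) (4,5) (4,6) (5,4) (5,5) (5,6) (6,4) (6,5) (6,6)] -> total=10

Answer: 10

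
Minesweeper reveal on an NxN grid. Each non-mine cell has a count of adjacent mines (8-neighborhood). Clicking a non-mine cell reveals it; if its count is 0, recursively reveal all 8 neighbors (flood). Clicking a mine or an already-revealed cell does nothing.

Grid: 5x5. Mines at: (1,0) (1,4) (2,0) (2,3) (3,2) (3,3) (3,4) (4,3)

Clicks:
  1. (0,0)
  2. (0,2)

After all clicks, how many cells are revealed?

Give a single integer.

Answer: 7

Derivation:
Click 1 (0,0) count=1: revealed 1 new [(0,0)] -> total=1
Click 2 (0,2) count=0: revealed 6 new [(0,1) (0,2) (0,3) (1,1) (1,2) (1,3)] -> total=7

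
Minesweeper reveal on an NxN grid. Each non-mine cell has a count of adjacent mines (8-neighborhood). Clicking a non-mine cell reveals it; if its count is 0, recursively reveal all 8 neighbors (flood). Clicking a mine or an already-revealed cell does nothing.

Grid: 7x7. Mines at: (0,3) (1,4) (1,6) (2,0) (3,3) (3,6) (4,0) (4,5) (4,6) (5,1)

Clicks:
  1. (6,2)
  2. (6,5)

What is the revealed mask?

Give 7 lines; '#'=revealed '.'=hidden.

Click 1 (6,2) count=1: revealed 1 new [(6,2)] -> total=1
Click 2 (6,5) count=0: revealed 12 new [(4,2) (4,3) (4,4) (5,2) (5,3) (5,4) (5,5) (5,6) (6,3) (6,4) (6,5) (6,6)] -> total=13

Answer: .......
.......
.......
.......
..###..
..#####
..#####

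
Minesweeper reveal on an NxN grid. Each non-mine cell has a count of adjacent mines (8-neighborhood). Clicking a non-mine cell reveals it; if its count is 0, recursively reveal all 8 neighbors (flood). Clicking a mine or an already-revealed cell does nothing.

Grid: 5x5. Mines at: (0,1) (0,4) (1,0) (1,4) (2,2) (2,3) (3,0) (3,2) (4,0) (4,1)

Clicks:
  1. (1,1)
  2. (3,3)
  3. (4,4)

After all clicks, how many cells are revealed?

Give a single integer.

Answer: 5

Derivation:
Click 1 (1,1) count=3: revealed 1 new [(1,1)] -> total=1
Click 2 (3,3) count=3: revealed 1 new [(3,3)] -> total=2
Click 3 (4,4) count=0: revealed 3 new [(3,4) (4,3) (4,4)] -> total=5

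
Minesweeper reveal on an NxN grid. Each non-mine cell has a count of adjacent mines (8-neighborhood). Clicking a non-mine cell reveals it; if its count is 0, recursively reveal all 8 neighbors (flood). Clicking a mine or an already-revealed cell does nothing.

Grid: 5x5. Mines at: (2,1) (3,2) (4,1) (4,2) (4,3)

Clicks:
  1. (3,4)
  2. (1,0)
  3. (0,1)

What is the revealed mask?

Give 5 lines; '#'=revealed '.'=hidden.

Answer: #####
#####
..###
...##
.....

Derivation:
Click 1 (3,4) count=1: revealed 1 new [(3,4)] -> total=1
Click 2 (1,0) count=1: revealed 1 new [(1,0)] -> total=2
Click 3 (0,1) count=0: revealed 13 new [(0,0) (0,1) (0,2) (0,3) (0,4) (1,1) (1,2) (1,3) (1,4) (2,2) (2,3) (2,4) (3,3)] -> total=15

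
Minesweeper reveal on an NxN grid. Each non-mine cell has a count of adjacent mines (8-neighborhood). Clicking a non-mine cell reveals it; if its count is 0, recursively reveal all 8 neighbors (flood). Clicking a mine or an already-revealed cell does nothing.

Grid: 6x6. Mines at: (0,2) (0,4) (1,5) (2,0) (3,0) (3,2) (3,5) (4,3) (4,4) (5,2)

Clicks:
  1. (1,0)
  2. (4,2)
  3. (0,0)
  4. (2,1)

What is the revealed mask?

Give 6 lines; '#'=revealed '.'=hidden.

Click 1 (1,0) count=1: revealed 1 new [(1,0)] -> total=1
Click 2 (4,2) count=3: revealed 1 new [(4,2)] -> total=2
Click 3 (0,0) count=0: revealed 3 new [(0,0) (0,1) (1,1)] -> total=5
Click 4 (2,1) count=3: revealed 1 new [(2,1)] -> total=6

Answer: ##....
##....
.#....
......
..#...
......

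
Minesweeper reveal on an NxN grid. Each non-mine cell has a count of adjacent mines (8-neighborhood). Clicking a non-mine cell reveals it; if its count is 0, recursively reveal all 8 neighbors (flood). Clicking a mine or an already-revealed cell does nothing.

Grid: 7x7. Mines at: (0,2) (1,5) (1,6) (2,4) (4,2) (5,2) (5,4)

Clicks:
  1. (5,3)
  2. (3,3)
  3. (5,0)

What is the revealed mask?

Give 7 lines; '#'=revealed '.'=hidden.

Click 1 (5,3) count=3: revealed 1 new [(5,3)] -> total=1
Click 2 (3,3) count=2: revealed 1 new [(3,3)] -> total=2
Click 3 (5,0) count=0: revealed 19 new [(0,0) (0,1) (1,0) (1,1) (1,2) (1,3) (2,0) (2,1) (2,2) (2,3) (3,0) (3,1) (3,2) (4,0) (4,1) (5,0) (5,1) (6,0) (6,1)] -> total=21

Answer: ##.....
####...
####...
####...
##.....
##.#...
##.....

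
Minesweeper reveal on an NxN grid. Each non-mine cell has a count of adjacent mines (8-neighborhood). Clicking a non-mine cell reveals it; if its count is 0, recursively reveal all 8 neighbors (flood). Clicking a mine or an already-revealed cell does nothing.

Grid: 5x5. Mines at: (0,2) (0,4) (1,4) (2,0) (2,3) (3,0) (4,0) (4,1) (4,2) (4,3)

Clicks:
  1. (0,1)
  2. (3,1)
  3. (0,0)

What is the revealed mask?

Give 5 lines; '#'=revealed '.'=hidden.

Click 1 (0,1) count=1: revealed 1 new [(0,1)] -> total=1
Click 2 (3,1) count=5: revealed 1 new [(3,1)] -> total=2
Click 3 (0,0) count=0: revealed 3 new [(0,0) (1,0) (1,1)] -> total=5

Answer: ##...
##...
.....
.#...
.....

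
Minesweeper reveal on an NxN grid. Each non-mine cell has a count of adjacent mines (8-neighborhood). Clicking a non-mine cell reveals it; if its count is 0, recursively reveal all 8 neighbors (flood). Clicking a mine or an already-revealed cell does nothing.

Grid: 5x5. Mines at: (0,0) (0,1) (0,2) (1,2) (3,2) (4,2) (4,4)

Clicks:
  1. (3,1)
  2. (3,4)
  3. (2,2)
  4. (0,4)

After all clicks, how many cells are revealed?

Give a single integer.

Click 1 (3,1) count=2: revealed 1 new [(3,1)] -> total=1
Click 2 (3,4) count=1: revealed 1 new [(3,4)] -> total=2
Click 3 (2,2) count=2: revealed 1 new [(2,2)] -> total=3
Click 4 (0,4) count=0: revealed 7 new [(0,3) (0,4) (1,3) (1,4) (2,3) (2,4) (3,3)] -> total=10

Answer: 10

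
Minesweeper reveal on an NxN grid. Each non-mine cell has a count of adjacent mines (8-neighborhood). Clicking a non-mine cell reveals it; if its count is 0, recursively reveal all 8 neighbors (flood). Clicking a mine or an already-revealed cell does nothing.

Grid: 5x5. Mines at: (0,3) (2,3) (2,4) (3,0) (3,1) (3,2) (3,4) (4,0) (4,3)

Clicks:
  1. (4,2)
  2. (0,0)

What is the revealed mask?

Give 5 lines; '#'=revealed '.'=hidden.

Click 1 (4,2) count=3: revealed 1 new [(4,2)] -> total=1
Click 2 (0,0) count=0: revealed 9 new [(0,0) (0,1) (0,2) (1,0) (1,1) (1,2) (2,0) (2,1) (2,2)] -> total=10

Answer: ###..
###..
###..
.....
..#..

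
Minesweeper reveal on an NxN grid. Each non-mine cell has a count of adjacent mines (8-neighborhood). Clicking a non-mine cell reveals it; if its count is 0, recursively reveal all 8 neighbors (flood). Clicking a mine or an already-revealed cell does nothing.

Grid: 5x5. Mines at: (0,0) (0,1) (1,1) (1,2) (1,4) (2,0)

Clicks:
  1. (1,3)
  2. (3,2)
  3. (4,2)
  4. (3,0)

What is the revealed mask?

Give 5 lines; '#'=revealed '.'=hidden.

Click 1 (1,3) count=2: revealed 1 new [(1,3)] -> total=1
Click 2 (3,2) count=0: revealed 14 new [(2,1) (2,2) (2,3) (2,4) (3,0) (3,1) (3,2) (3,3) (3,4) (4,0) (4,1) (4,2) (4,3) (4,4)] -> total=15
Click 3 (4,2) count=0: revealed 0 new [(none)] -> total=15
Click 4 (3,0) count=1: revealed 0 new [(none)] -> total=15

Answer: .....
...#.
.####
#####
#####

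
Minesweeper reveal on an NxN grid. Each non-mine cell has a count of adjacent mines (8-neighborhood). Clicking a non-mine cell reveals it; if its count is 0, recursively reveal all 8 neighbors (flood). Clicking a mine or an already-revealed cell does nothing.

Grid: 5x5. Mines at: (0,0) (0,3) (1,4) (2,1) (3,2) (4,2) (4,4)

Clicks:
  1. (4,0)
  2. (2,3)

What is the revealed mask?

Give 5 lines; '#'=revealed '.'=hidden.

Answer: .....
.....
...#.
##...
##...

Derivation:
Click 1 (4,0) count=0: revealed 4 new [(3,0) (3,1) (4,0) (4,1)] -> total=4
Click 2 (2,3) count=2: revealed 1 new [(2,3)] -> total=5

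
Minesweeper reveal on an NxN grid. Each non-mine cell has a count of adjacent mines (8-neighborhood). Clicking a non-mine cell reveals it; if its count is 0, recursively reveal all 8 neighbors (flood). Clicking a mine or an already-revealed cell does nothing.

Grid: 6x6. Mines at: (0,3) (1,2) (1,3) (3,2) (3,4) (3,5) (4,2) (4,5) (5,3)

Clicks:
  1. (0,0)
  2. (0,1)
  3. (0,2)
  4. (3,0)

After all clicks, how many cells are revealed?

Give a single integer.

Click 1 (0,0) count=0: revealed 12 new [(0,0) (0,1) (1,0) (1,1) (2,0) (2,1) (3,0) (3,1) (4,0) (4,1) (5,0) (5,1)] -> total=12
Click 2 (0,1) count=1: revealed 0 new [(none)] -> total=12
Click 3 (0,2) count=3: revealed 1 new [(0,2)] -> total=13
Click 4 (3,0) count=0: revealed 0 new [(none)] -> total=13

Answer: 13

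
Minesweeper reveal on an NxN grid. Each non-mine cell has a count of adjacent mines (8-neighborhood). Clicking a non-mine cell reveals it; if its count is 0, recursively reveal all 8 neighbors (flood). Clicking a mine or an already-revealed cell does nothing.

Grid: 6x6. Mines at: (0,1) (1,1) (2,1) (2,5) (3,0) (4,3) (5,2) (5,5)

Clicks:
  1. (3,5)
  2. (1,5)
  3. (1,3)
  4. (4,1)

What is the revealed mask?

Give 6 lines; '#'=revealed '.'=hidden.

Click 1 (3,5) count=1: revealed 1 new [(3,5)] -> total=1
Click 2 (1,5) count=1: revealed 1 new [(1,5)] -> total=2
Click 3 (1,3) count=0: revealed 13 new [(0,2) (0,3) (0,4) (0,5) (1,2) (1,3) (1,4) (2,2) (2,3) (2,4) (3,2) (3,3) (3,4)] -> total=15
Click 4 (4,1) count=2: revealed 1 new [(4,1)] -> total=16

Answer: ..####
..####
..###.
..####
.#....
......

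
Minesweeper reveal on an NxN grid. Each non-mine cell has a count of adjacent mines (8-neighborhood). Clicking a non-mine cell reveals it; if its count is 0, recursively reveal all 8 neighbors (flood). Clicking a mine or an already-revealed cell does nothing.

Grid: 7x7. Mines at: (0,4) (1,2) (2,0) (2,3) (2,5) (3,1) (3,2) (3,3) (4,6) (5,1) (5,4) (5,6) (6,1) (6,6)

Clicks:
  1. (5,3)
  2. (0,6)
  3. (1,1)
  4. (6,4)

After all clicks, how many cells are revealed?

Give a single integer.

Click 1 (5,3) count=1: revealed 1 new [(5,3)] -> total=1
Click 2 (0,6) count=0: revealed 4 new [(0,5) (0,6) (1,5) (1,6)] -> total=5
Click 3 (1,1) count=2: revealed 1 new [(1,1)] -> total=6
Click 4 (6,4) count=1: revealed 1 new [(6,4)] -> total=7

Answer: 7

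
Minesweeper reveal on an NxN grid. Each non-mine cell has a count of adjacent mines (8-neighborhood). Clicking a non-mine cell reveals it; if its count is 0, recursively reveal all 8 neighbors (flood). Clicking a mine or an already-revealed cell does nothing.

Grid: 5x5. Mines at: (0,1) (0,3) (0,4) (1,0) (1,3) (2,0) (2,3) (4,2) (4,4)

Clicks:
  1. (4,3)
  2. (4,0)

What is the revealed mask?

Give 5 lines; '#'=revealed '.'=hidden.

Click 1 (4,3) count=2: revealed 1 new [(4,3)] -> total=1
Click 2 (4,0) count=0: revealed 4 new [(3,0) (3,1) (4,0) (4,1)] -> total=5

Answer: .....
.....
.....
##...
##.#.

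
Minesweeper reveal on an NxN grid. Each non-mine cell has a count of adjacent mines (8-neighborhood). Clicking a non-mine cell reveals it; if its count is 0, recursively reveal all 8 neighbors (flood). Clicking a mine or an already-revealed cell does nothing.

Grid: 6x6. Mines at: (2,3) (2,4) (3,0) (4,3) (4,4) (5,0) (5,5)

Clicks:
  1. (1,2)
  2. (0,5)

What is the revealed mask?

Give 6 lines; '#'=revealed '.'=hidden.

Click 1 (1,2) count=1: revealed 1 new [(1,2)] -> total=1
Click 2 (0,5) count=0: revealed 14 new [(0,0) (0,1) (0,2) (0,3) (0,4) (0,5) (1,0) (1,1) (1,3) (1,4) (1,5) (2,0) (2,1) (2,2)] -> total=15

Answer: ######
######
###...
......
......
......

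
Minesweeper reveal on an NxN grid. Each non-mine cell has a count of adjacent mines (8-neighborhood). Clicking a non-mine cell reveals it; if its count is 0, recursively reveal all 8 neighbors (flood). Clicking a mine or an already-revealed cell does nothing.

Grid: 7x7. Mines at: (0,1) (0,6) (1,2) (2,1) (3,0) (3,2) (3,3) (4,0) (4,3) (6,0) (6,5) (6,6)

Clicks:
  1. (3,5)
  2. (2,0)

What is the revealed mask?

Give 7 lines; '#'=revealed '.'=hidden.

Click 1 (3,5) count=0: revealed 20 new [(0,3) (0,4) (0,5) (1,3) (1,4) (1,5) (1,6) (2,3) (2,4) (2,5) (2,6) (3,4) (3,5) (3,6) (4,4) (4,5) (4,6) (5,4) (5,5) (5,6)] -> total=20
Click 2 (2,0) count=2: revealed 1 new [(2,0)] -> total=21

Answer: ...###.
...####
#..####
....###
....###
....###
.......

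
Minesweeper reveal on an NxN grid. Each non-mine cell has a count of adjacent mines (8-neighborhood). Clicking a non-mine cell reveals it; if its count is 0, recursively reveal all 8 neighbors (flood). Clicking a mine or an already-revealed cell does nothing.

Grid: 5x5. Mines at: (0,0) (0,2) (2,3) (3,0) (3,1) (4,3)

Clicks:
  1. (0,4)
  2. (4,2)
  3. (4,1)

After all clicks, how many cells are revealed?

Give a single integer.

Click 1 (0,4) count=0: revealed 4 new [(0,3) (0,4) (1,3) (1,4)] -> total=4
Click 2 (4,2) count=2: revealed 1 new [(4,2)] -> total=5
Click 3 (4,1) count=2: revealed 1 new [(4,1)] -> total=6

Answer: 6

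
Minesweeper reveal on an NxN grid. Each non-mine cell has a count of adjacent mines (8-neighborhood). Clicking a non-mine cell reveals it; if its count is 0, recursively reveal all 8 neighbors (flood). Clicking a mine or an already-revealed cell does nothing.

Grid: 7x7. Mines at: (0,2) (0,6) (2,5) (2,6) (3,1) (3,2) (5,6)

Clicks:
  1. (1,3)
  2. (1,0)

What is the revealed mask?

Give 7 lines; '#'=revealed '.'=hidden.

Answer: ##.....
##.#...
##.....
.......
.......
.......
.......

Derivation:
Click 1 (1,3) count=1: revealed 1 new [(1,3)] -> total=1
Click 2 (1,0) count=0: revealed 6 new [(0,0) (0,1) (1,0) (1,1) (2,0) (2,1)] -> total=7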